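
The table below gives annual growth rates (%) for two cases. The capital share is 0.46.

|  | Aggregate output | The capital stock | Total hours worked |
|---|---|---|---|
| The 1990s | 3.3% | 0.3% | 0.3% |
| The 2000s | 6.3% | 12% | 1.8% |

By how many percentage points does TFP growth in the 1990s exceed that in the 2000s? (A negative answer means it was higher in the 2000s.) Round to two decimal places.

3.19 percentage points

Labor's share = 1 − 0.46 = 0.54.
The 1990s: TFP = 3.3 − 0.138 − 0.162 = 3%.
The 2000s: TFP = 6.3 − 5.52 − 0.972 = -0.192%.
Difference = 3 − (-0.192) = 3.192 pp.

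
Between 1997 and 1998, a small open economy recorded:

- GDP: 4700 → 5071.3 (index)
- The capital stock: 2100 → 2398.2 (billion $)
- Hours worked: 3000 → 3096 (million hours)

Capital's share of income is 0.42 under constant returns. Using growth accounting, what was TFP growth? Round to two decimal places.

TFP grew 0.08%.

GDP growth = (5071.3 − 4700) / 4700 = 7.9%.
The capital stock growth = (2398.2 − 2100) / 2100 = 14.2%.
Hours worked growth = (3096 − 3000) / 3000 = 3.2%.
Labor's share = 1 − 0.42 = 0.58.
The capital stock: 0.42 × 14.2 = 5.964 pp.
Hours worked: 0.58 × 3.2 = 1.856 pp.
TFP growth = 7.9 − 7.82 = 0.08%.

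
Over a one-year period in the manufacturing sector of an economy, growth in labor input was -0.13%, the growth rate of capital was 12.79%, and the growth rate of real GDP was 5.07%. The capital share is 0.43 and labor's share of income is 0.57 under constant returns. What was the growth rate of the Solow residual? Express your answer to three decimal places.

Labor's share = 1 − 0.43 = 0.57.
Capital: 0.43 × 12.79 = 5.4997 pp.
Labor input: 0.57 × (-0.13) = -0.0741 pp.
TFP growth = 5.07 − 5.4256 = -0.3556%.

-0.356%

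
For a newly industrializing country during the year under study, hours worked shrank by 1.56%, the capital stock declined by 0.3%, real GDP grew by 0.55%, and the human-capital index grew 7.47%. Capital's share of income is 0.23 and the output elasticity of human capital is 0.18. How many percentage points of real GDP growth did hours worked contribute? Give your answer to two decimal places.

-0.92 pp

Labor's share = 1 − 0.23 − 0.18 = 0.59.
Contribution = share × growth = 0.59 × (-1.56) = -0.9204 pp.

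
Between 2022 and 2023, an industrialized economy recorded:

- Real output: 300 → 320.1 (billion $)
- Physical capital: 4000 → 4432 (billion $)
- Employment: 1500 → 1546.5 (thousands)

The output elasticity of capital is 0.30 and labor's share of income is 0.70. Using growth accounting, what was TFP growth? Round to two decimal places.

Real output growth = (320.1 − 300) / 300 = 6.7%.
Physical capital growth = (4432 − 4000) / 4000 = 10.8%.
Employment growth = (1546.5 − 1500) / 1500 = 3.1%.
Labor's share = 1 − 0.3 = 0.7.
Physical capital: 0.3 × 10.8 = 3.24 pp.
Employment: 0.7 × 3.1 = 2.17 pp.
TFP growth = 6.7 − 5.41 = 1.29%.

1.29%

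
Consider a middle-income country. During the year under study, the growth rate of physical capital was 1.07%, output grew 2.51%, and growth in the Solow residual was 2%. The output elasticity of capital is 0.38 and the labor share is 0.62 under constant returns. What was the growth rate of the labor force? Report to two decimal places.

The labor force grew 0.17%.

Labor's share = 1 − 0.38 = 0.62.
gY = gA + 0.38×1.07 + 0.62×g.
0.62×g = 2.51 − 2 − 0.4066 = 0.1034.
g = 0.1034 / 0.62 = 0.1668%.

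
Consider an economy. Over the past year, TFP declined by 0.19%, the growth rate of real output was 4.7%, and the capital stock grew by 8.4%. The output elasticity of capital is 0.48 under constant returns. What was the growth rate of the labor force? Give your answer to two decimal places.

1.65%

Labor's share = 1 − 0.48 = 0.52.
gY = gA + 0.48×8.4 + 0.52×g.
0.52×g = 4.7 + 0.19 − 4.032 = 0.858.
g = 0.858 / 0.52 = 1.65%.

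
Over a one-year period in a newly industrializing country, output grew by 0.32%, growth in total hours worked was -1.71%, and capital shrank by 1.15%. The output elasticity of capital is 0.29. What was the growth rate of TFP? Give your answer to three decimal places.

TFP grew 1.868%.

Labor's share = 1 − 0.29 = 0.71.
Capital: 0.29 × (-1.15) = -0.3335 pp.
Total hours worked: 0.71 × (-1.71) = -1.2141 pp.
TFP growth = 0.32 + 1.5476 = 1.8676%.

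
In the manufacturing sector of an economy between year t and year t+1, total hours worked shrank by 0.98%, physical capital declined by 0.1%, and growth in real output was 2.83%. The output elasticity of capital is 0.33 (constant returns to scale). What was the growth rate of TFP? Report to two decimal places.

3.52%

Labor's share = 1 − 0.33 = 0.67.
Physical capital: 0.33 × (-0.1) = -0.033 pp.
Total hours worked: 0.67 × (-0.98) = -0.6566 pp.
TFP growth = 2.83 + 0.6896 = 3.5196%.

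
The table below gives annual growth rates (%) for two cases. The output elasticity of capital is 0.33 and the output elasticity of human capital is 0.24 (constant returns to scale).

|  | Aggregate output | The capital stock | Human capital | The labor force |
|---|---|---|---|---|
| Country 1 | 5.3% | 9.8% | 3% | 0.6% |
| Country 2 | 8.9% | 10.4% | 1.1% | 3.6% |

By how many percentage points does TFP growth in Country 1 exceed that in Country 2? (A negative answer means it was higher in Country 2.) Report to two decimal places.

Labor's share = 1 − 0.33 − 0.24 = 0.43.
Country 1: TFP = 5.3 − 3.234 − 0.72 − 0.258 = 1.088%.
Country 2: TFP = 8.9 − 3.432 − 0.264 − 1.548 = 3.656%.
Difference = 1.088 − (3.656) = -2.568 pp.

-2.57 percentage points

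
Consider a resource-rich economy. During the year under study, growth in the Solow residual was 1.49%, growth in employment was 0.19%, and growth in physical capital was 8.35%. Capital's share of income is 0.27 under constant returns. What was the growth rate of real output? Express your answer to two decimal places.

Labor's share = 1 − 0.27 = 0.73.
Physical capital: 0.27 × 8.35 = 2.2545 pp.
Employment: 0.73 × 0.19 = 0.1387 pp.
Output growth = 1.49 + 2.3932 = 3.8832%.

3.88%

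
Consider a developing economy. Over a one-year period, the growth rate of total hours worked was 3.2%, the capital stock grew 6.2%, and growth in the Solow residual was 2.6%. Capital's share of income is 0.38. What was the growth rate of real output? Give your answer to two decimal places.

Labor's share = 1 − 0.38 = 0.62.
The capital stock: 0.38 × 6.2 = 2.356 pp.
Total hours worked: 0.62 × 3.2 = 1.984 pp.
Output growth = 2.6 + 4.34 = 6.94%.

6.94%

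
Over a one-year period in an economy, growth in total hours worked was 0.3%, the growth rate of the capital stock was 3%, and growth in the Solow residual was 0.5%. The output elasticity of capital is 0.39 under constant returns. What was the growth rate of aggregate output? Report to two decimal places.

1.85%

Labor's share = 1 − 0.39 = 0.61.
The capital stock: 0.39 × 3 = 1.17 pp.
Total hours worked: 0.61 × 0.3 = 0.183 pp.
Output growth = 0.5 + 1.353 = 1.853%.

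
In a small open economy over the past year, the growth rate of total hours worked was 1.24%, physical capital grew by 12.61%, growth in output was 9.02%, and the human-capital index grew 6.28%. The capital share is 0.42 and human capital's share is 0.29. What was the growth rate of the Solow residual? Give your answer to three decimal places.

Labor's share = 1 − 0.42 − 0.29 = 0.29.
Physical capital: 0.42 × 12.61 = 5.2962 pp.
The human-capital index: 0.29 × 6.28 = 1.8212 pp.
Total hours worked: 0.29 × 1.24 = 0.3596 pp.
TFP growth = 9.02 − 7.477 = 1.543%.

The Solow residual growth was 1.543%.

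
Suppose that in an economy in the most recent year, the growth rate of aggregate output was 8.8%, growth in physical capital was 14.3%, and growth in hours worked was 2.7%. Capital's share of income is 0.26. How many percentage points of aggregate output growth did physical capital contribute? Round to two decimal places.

Contribution = share × growth = 0.26 × 14.3 = 3.718 pp.

3.72 percentage points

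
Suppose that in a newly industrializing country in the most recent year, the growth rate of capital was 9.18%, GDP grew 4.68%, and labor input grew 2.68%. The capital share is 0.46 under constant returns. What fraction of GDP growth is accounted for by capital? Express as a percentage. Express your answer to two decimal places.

Capital contributed 0.46 × 9.18 = 4.2228 pp.
Share of growth = 4.2228 / 4.68 × 100 = 90.2308%.

Capital accounted for 90.23% of growth.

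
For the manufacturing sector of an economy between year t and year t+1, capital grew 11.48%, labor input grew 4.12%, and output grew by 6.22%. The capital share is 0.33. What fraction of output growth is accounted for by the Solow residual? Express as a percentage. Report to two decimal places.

-5.29%

Labor's share = 1 − 0.33 = 0.67.
Capital: 0.33 × 11.48 = 3.7884 pp.
Labor input: 0.67 × 4.12 = 2.7604 pp.
TFP growth = 6.22 − 6.5488 = -0.3288%.
TFP share of growth = -0.3288 / 6.22 × 100 = -5.2862%.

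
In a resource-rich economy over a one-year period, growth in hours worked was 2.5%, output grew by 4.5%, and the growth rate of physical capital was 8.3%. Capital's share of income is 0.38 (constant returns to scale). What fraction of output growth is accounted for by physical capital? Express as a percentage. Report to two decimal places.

70.09%

Physical capital contributed 0.38 × 8.3 = 3.154 pp.
Share of growth = 3.154 / 4.5 × 100 = 70.0889%.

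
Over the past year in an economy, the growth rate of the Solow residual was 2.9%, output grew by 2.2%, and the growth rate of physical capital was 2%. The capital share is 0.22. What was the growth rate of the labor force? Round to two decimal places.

-1.46%

Labor's share = 1 − 0.22 = 0.78.
gY = gA + 0.22×2 + 0.78×g.
0.78×g = 2.2 − 2.9 − 0.44 = -1.14.
g = -1.14 / 0.78 = -1.4615%.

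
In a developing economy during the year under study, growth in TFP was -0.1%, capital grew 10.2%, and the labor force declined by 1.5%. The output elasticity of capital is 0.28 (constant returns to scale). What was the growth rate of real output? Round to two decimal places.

Labor's share = 1 − 0.28 = 0.72.
Capital: 0.28 × 10.2 = 2.856 pp.
The labor force: 0.72 × (-1.5) = -1.08 pp.
Output growth = -0.1 + 1.776 = 1.676%.

1.68%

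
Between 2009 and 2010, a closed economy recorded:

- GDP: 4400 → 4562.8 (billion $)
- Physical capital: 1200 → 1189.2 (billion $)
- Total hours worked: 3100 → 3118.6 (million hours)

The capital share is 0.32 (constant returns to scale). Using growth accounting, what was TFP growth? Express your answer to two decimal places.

GDP growth = (4562.8 − 4400) / 4400 = 3.7%.
Physical capital growth = (1189.2 − 1200) / 1200 = -0.9%.
Total hours worked growth = (3118.6 − 3100) / 3100 = 0.6%.
Labor's share = 1 − 0.32 = 0.68.
Physical capital: 0.32 × (-0.9) = -0.288 pp.
Total hours worked: 0.68 × 0.6 = 0.408 pp.
TFP growth = 3.7 − 0.12 = 3.58%.

3.58%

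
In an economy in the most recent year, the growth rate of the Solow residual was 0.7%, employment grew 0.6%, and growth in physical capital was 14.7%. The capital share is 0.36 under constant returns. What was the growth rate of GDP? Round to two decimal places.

Labor's share = 1 − 0.36 = 0.64.
Physical capital: 0.36 × 14.7 = 5.292 pp.
Employment: 0.64 × 0.6 = 0.384 pp.
Output growth = 0.7 + 5.676 = 6.376%.

GDP grew 6.38%.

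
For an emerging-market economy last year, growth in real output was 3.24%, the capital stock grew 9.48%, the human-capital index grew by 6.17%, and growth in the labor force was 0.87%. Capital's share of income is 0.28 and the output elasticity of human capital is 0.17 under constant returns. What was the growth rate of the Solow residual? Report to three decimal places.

-0.942%

Labor's share = 1 − 0.28 − 0.17 = 0.55.
The capital stock: 0.28 × 9.48 = 2.6544 pp.
The human-capital index: 0.17 × 6.17 = 1.0489 pp.
The labor force: 0.55 × 0.87 = 0.4785 pp.
TFP growth = 3.24 − 4.1818 = -0.9418%.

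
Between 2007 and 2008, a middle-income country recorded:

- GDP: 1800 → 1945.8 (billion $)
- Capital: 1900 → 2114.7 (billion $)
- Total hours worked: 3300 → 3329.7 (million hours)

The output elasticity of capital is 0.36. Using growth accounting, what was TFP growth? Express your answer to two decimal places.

GDP growth = (1945.8 − 1800) / 1800 = 8.1%.
Capital growth = (2114.7 − 1900) / 1900 = 11.3%.
Total hours worked growth = (3329.7 − 3300) / 3300 = 0.9%.
Labor's share = 1 − 0.36 = 0.64.
Capital: 0.36 × 11.3 = 4.068 pp.
Total hours worked: 0.64 × 0.9 = 0.576 pp.
TFP growth = 8.1 − 4.644 = 3.456%.

3.46%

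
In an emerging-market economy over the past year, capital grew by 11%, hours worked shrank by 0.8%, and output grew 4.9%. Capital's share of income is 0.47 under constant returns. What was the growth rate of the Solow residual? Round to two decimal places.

0.15%

Labor's share = 1 − 0.47 = 0.53.
Capital: 0.47 × 11 = 5.17 pp.
Hours worked: 0.53 × (-0.8) = -0.424 pp.
TFP growth = 4.9 − 4.746 = 0.154%.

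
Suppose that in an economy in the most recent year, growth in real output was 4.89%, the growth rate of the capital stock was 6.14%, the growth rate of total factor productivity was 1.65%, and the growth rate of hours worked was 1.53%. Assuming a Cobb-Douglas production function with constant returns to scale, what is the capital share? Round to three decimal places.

gY = gA + α·gK + (1−α)·gL, so gY − gA − gL = α(gK − gL).
4.89 − 1.65 − 1.53 = α × (6.14 − 1.53).
1.71 = 4.61 α, so α = 0.37093.

The capital share is 0.371.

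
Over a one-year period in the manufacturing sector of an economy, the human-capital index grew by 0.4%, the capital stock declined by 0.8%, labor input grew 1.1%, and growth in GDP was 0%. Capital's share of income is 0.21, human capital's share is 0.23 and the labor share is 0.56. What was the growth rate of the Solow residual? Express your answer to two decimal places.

Labor's share = 1 − 0.21 − 0.23 = 0.56.
The capital stock: 0.21 × (-0.8) = -0.168 pp.
The human-capital index: 0.23 × 0.4 = 0.092 pp.
Labor input: 0.56 × 1.1 = 0.616 pp.
TFP growth = 0 − 0.54 = -0.54%.

-0.54%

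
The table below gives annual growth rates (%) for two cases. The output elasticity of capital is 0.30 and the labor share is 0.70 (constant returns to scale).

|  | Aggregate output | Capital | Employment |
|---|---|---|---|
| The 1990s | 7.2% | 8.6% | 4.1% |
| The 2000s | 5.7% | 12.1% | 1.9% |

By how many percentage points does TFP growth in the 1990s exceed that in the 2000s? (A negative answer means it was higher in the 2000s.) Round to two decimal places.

Labor's share = 1 − 0.3 = 0.7.
The 1990s: TFP = 7.2 − 2.58 − 2.87 = 1.75%.
The 2000s: TFP = 5.7 − 3.63 − 1.33 = 0.74%.
Difference = 1.75 − (0.74) = 1.01 pp.

1.01 percentage points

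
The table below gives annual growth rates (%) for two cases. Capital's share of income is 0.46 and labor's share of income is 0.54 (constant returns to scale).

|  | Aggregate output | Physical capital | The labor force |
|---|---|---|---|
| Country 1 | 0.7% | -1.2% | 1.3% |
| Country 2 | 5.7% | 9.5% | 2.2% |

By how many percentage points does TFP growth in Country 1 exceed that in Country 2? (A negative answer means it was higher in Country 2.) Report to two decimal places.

0.41 percentage points

Labor's share = 1 − 0.46 = 0.54.
Country 1: TFP = 0.7 + 0.552 − 0.702 = 0.55%.
Country 2: TFP = 5.7 − 4.37 − 1.188 = 0.142%.
Difference = 0.55 − (0.142) = 0.408 pp.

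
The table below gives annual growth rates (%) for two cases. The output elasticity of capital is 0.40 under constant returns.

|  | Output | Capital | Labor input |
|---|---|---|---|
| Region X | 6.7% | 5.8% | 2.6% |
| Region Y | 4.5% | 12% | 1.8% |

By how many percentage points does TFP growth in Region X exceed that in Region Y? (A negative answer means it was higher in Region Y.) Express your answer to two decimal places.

4.20 percentage points

Labor's share = 1 − 0.4 = 0.6.
Region X: TFP = 6.7 − 2.32 − 1.56 = 2.82%.
Region Y: TFP = 4.5 − 4.8 − 1.08 = -1.38%.
Difference = 2.82 − (-1.38) = 4.2 pp.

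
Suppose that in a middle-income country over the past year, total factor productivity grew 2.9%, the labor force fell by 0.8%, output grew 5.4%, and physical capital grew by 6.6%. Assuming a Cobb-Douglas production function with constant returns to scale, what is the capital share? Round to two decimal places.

α = 0.45

gY = gA + α·gK + (1−α)·gL, so gY − gA − gL = α(gK − gL).
5.4 − 2.9 + 0.8 = α × (6.6 − (-0.8)).
3.3 = 7.4 α, so α = 0.4459.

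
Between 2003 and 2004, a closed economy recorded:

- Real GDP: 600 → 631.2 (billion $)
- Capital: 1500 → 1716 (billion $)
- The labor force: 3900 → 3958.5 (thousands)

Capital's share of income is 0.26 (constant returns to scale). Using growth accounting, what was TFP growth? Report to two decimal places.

Real GDP growth = (631.2 − 600) / 600 = 5.2%.
Capital growth = (1716 − 1500) / 1500 = 14.4%.
The labor force growth = (3958.5 − 3900) / 3900 = 1.5%.
Labor's share = 1 − 0.26 = 0.74.
Capital: 0.26 × 14.4 = 3.744 pp.
The labor force: 0.74 × 1.5 = 1.11 pp.
TFP growth = 5.2 − 4.854 = 0.346%.

0.35%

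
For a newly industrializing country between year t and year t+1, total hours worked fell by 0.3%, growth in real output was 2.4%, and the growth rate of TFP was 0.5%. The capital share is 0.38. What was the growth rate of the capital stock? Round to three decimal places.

The capital stock growth was 5.489%.

Labor's share = 1 − 0.38 = 0.62.
gY = gA + 0.62×(-0.3) + 0.38×g.
0.38×g = 2.4 − 0.5 + 0.186 = 2.086.
g = 2.086 / 0.38 = 5.48947%.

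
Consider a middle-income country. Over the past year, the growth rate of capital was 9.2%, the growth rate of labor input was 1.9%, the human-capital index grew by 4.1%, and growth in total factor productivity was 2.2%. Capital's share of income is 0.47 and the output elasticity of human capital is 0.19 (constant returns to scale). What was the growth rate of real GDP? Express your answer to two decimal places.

Real GDP grew 7.95%.

Labor's share = 1 − 0.47 − 0.19 = 0.34.
Capital: 0.47 × 9.2 = 4.324 pp.
The human-capital index: 0.19 × 4.1 = 0.779 pp.
Labor input: 0.34 × 1.9 = 0.646 pp.
Output growth = 2.2 + 5.749 = 7.949%.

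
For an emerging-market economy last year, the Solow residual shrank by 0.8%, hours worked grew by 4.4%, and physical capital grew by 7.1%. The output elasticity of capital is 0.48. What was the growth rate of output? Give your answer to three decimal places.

Labor's share = 1 − 0.48 = 0.52.
Physical capital: 0.48 × 7.1 = 3.408 pp.
Hours worked: 0.52 × 4.4 = 2.288 pp.
Output growth = -0.8 + 5.696 = 4.896%.

Output growth was 4.896%.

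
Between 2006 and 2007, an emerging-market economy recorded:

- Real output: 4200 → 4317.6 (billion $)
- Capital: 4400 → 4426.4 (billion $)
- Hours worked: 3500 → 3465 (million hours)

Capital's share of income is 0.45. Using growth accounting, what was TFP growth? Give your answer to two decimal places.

Real output growth = (4317.6 − 4200) / 4200 = 2.8%.
Capital growth = (4426.4 − 4400) / 4400 = 0.6%.
Hours worked growth = (3465 − 3500) / 3500 = -1%.
Labor's share = 1 − 0.45 = 0.55.
Capital: 0.45 × 0.6 = 0.27 pp.
Hours worked: 0.55 × (-1) = -0.55 pp.
TFP growth = 2.8 + 0.28 = 3.08%.

TFP grew 3.08%.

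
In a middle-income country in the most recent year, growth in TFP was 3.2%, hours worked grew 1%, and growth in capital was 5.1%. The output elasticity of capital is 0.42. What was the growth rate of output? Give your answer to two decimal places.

Output growth was 5.92%.

Labor's share = 1 − 0.42 = 0.58.
Capital: 0.42 × 5.1 = 2.142 pp.
Hours worked: 0.58 × 1 = 0.58 pp.
Output growth = 3.2 + 2.722 = 5.922%.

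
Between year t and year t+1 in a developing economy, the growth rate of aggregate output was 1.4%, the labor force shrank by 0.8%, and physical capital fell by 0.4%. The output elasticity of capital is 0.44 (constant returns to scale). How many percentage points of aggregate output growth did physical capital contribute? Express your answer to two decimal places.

-0.18 pp

Contribution = share × growth = 0.44 × (-0.4) = -0.176 pp.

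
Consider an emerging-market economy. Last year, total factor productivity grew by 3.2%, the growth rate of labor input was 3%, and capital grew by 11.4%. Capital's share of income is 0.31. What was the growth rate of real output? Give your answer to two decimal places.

8.80%

Labor's share = 1 − 0.31 = 0.69.
Capital: 0.31 × 11.4 = 3.534 pp.
Labor input: 0.69 × 3 = 2.07 pp.
Output growth = 3.2 + 5.604 = 8.804%.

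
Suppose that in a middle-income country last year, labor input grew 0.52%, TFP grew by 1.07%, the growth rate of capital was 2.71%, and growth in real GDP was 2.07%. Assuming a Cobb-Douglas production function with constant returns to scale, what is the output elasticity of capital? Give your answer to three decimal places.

gY = gA + α·gK + (1−α)·gL, so gY − gA − gL = α(gK − gL).
2.07 − 1.07 − 0.52 = α × (2.71 − 0.52).
0.48 = 2.19 α, so α = 0.21918.

α = 0.219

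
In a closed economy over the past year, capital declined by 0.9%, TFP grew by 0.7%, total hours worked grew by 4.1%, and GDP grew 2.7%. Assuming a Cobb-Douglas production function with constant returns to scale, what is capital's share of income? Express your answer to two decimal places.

α = 0.42

gY = gA + α·gK + (1−α)·gL, so gY − gA − gL = α(gK − gL).
2.7 − 0.7 − 4.1 = α × (-0.9 − 4.1).
-2.1 = -5 α, so α = 0.42.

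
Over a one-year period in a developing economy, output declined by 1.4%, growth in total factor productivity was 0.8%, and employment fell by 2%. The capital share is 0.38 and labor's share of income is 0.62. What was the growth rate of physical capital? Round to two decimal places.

Labor's share = 1 − 0.38 = 0.62.
gY = gA + 0.62×(-2) + 0.38×g.
0.38×g = -1.4 − 0.8 + 1.24 = -0.96.
g = -0.96 / 0.38 = -2.5263%.

-2.53%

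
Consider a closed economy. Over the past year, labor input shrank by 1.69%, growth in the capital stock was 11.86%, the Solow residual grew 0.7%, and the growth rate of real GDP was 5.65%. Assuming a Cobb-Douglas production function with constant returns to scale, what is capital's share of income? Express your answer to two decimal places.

gY = gA + α·gK + (1−α)·gL, so gY − gA − gL = α(gK − gL).
5.65 − 0.7 + 1.69 = α × (11.86 − (-1.69)).
6.64 = 13.55 α, so α = 0.49.

α = 0.49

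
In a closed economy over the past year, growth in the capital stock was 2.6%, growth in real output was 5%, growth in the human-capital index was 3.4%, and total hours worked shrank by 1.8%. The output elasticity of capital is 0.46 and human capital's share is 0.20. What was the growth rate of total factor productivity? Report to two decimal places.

3.74%

Labor's share = 1 − 0.46 − 0.2 = 0.34.
The capital stock: 0.46 × 2.6 = 1.196 pp.
The human-capital index: 0.2 × 3.4 = 0.68 pp.
Total hours worked: 0.34 × (-1.8) = -0.612 pp.
TFP growth = 5 − 1.264 = 3.736%.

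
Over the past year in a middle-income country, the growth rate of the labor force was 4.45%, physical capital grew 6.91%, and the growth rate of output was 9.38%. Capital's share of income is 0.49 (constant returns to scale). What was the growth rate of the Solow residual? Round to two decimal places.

Labor's share = 1 − 0.49 = 0.51.
Physical capital: 0.49 × 6.91 = 3.3859 pp.
The labor force: 0.51 × 4.45 = 2.2695 pp.
TFP growth = 9.38 − 5.6554 = 3.7246%.

3.72%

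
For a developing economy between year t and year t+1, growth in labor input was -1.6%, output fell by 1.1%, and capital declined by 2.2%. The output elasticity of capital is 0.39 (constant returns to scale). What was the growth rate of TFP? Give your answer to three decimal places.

0.734%

Labor's share = 1 − 0.39 = 0.61.
Capital: 0.39 × (-2.2) = -0.858 pp.
Labor input: 0.61 × (-1.6) = -0.976 pp.
TFP growth = -1.1 + 1.834 = 0.734%.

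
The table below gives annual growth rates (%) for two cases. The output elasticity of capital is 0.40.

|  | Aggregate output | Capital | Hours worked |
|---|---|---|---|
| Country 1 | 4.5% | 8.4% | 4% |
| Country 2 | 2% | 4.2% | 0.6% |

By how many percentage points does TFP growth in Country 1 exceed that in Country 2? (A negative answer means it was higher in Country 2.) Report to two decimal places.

-1.22 percentage points

Labor's share = 1 − 0.4 = 0.6.
Country 1: TFP = 4.5 − 3.36 − 2.4 = -1.26%.
Country 2: TFP = 2 − 1.68 − 0.36 = -0.04%.
Difference = -1.26 − (-0.04) = -1.22 pp.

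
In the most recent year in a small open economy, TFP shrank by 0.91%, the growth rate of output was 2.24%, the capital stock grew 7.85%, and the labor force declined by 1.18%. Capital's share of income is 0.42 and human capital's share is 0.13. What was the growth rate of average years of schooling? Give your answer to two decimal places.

Labor's share = 1 − 0.42 − 0.13 = 0.45.
gY = gA + 0.42×7.85 + 0.45×(-1.18) + 0.13×g.
0.13×g = 2.24 + 0.91 − 2.766 = 0.384.
g = 0.384 / 0.13 = 2.9538%.

2.95%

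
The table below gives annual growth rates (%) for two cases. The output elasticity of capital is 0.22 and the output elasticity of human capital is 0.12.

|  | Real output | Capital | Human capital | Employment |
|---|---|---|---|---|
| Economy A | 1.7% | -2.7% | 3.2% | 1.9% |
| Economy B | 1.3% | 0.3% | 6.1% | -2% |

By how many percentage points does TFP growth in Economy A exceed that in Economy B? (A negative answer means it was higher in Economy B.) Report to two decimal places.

-1.17 percentage points

Labor's share = 1 − 0.22 − 0.12 = 0.66.
Economy A: TFP = 1.7 + 0.594 − 0.384 − 1.254 = 0.656%.
Economy B: TFP = 1.3 − 0.066 − 0.732 + 1.32 = 1.822%.
Difference = 0.656 − (1.822) = -1.166 pp.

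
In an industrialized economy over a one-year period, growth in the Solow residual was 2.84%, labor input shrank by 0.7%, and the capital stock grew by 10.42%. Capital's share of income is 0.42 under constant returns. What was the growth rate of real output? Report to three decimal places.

6.810%

Labor's share = 1 − 0.42 = 0.58.
The capital stock: 0.42 × 10.42 = 4.3764 pp.
Labor input: 0.58 × (-0.7) = -0.406 pp.
Output growth = 2.84 + 3.9704 = 6.8104%.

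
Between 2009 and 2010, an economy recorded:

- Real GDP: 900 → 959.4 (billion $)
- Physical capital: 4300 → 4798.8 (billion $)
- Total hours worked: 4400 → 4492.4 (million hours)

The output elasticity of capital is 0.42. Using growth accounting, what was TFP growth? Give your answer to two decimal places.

0.51%

Real GDP growth = (959.4 − 900) / 900 = 6.6%.
Physical capital growth = (4798.8 − 4300) / 4300 = 11.6%.
Total hours worked growth = (4492.4 − 4400) / 4400 = 2.1%.
Labor's share = 1 − 0.42 = 0.58.
Physical capital: 0.42 × 11.6 = 4.872 pp.
Total hours worked: 0.58 × 2.1 = 1.218 pp.
TFP growth = 6.6 − 6.09 = 0.51%.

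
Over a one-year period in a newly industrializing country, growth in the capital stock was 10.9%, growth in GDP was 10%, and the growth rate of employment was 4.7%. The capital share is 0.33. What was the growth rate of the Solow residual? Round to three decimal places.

Labor's share = 1 − 0.33 = 0.67.
The capital stock: 0.33 × 10.9 = 3.597 pp.
Employment: 0.67 × 4.7 = 3.149 pp.
TFP growth = 10 − 6.746 = 3.254%.

3.254%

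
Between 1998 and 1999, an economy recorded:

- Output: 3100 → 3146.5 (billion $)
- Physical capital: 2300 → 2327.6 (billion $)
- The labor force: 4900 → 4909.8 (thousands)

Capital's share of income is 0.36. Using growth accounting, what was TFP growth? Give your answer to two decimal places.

0.94%

Output growth = (3146.5 − 3100) / 3100 = 1.5%.
Physical capital growth = (2327.6 − 2300) / 2300 = 1.2%.
The labor force growth = (4909.8 − 4900) / 4900 = 0.2%.
Labor's share = 1 − 0.36 = 0.64.
Physical capital: 0.36 × 1.2 = 0.432 pp.
The labor force: 0.64 × 0.2 = 0.128 pp.
TFP growth = 1.5 − 0.56 = 0.94%.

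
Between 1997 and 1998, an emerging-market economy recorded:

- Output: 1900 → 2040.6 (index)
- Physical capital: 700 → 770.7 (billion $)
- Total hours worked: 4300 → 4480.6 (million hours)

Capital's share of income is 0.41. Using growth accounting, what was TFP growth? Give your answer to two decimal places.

Output growth = (2040.6 − 1900) / 1900 = 7.4%.
Physical capital growth = (770.7 − 700) / 700 = 10.1%.
Total hours worked growth = (4480.6 − 4300) / 4300 = 4.2%.
Labor's share = 1 − 0.41 = 0.59.
Physical capital: 0.41 × 10.1 = 4.141 pp.
Total hours worked: 0.59 × 4.2 = 2.478 pp.
TFP growth = 7.4 − 6.619 = 0.781%.

0.78%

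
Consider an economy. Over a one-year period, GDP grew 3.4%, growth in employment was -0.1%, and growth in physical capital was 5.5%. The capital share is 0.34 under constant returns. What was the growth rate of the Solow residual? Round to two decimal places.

Labor's share = 1 − 0.34 = 0.66.
Physical capital: 0.34 × 5.5 = 1.87 pp.
Employment: 0.66 × (-0.1) = -0.066 pp.
TFP growth = 3.4 − 1.804 = 1.596%.

1.60%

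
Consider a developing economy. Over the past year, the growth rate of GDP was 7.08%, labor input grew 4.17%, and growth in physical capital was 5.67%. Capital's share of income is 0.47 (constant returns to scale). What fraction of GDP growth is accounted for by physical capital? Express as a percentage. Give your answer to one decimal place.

Physical capital contributed 0.47 × 5.67 = 2.6649 pp.
Share of growth = 2.6649 / 7.08 × 100 = 37.64%.

37.6%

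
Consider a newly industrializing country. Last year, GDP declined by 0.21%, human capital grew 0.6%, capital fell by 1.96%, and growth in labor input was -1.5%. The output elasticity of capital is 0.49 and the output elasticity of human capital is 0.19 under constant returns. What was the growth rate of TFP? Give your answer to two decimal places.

1.12%

Labor's share = 1 − 0.49 − 0.19 = 0.32.
Capital: 0.49 × (-1.96) = -0.9604 pp.
Human capital: 0.19 × 0.6 = 0.114 pp.
Labor input: 0.32 × (-1.5) = -0.48 pp.
TFP growth = -0.21 + 1.3264 = 1.1164%.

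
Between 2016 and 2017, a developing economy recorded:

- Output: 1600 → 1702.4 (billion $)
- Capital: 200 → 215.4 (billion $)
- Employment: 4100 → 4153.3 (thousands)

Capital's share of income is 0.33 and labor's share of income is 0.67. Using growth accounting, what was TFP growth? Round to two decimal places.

2.99%

Output growth = (1702.4 − 1600) / 1600 = 6.4%.
Capital growth = (215.4 − 200) / 200 = 7.7%.
Employment growth = (4153.3 − 4100) / 4100 = 1.3%.
Labor's share = 1 − 0.33 = 0.67.
Capital: 0.33 × 7.7 = 2.541 pp.
Employment: 0.67 × 1.3 = 0.871 pp.
TFP growth = 6.4 − 3.412 = 2.988%.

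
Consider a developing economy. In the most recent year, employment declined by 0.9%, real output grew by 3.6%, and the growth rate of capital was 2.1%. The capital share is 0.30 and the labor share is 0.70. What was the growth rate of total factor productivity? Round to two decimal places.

Labor's share = 1 − 0.3 = 0.7.
Capital: 0.3 × 2.1 = 0.63 pp.
Employment: 0.7 × (-0.9) = -0.63 pp.
TFP growth = 3.6 − 0 = 3.6%.

Total factor productivity grew 3.60%.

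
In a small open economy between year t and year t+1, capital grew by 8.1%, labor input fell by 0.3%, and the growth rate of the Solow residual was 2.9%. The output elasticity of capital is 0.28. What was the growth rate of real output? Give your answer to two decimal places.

4.95%

Labor's share = 1 − 0.28 = 0.72.
Capital: 0.28 × 8.1 = 2.268 pp.
Labor input: 0.72 × (-0.3) = -0.216 pp.
Output growth = 2.9 + 2.052 = 4.952%.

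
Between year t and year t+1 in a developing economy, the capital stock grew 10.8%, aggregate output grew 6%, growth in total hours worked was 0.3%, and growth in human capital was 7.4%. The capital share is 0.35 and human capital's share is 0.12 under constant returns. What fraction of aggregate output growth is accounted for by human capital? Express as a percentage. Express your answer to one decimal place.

Human capital contributed 0.12 × 7.4 = 0.888 pp.
Share of growth = 0.888 / 6 × 100 = 14.8%.

Human capital accounted for 14.8% of growth.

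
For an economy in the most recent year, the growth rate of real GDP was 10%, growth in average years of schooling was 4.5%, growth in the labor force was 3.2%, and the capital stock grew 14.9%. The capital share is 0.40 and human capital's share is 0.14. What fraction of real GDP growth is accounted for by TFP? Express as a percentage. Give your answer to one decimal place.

TFP accounted for 19.4% of growth.

Labor's share = 1 − 0.4 − 0.14 = 0.46.
The capital stock: 0.4 × 14.9 = 5.96 pp.
Average years of schooling: 0.14 × 4.5 = 0.63 pp.
The labor force: 0.46 × 3.2 = 1.472 pp.
TFP growth = 10 − 8.062 = 1.938%.
TFP share of growth = 1.938 / 10 × 100 = 19.38%.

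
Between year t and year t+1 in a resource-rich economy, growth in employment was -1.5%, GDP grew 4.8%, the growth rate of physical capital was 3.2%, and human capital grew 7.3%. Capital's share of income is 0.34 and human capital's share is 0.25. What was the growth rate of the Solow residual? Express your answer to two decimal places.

Labor's share = 1 − 0.34 − 0.25 = 0.41.
Physical capital: 0.34 × 3.2 = 1.088 pp.
Human capital: 0.25 × 7.3 = 1.825 pp.
Employment: 0.41 × (-1.5) = -0.615 pp.
TFP growth = 4.8 − 2.298 = 2.502%.

The Solow residual growth was 2.50%.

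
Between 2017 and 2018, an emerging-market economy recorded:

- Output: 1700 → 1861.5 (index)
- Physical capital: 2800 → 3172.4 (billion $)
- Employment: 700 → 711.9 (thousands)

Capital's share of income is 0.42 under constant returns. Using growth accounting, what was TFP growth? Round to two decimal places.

2.93%

Output growth = (1861.5 − 1700) / 1700 = 9.5%.
Physical capital growth = (3172.4 − 2800) / 2800 = 13.3%.
Employment growth = (711.9 − 700) / 700 = 1.7%.
Labor's share = 1 − 0.42 = 0.58.
Physical capital: 0.42 × 13.3 = 5.586 pp.
Employment: 0.58 × 1.7 = 0.986 pp.
TFP growth = 9.5 − 6.572 = 2.928%.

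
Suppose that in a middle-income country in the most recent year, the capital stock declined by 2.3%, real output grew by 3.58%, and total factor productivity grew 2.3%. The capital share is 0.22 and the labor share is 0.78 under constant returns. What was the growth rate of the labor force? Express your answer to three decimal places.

Labor's share = 1 − 0.22 = 0.78.
gY = gA + 0.22×(-2.3) + 0.78×g.
0.78×g = 3.58 − 2.3 + 0.506 = 1.786.
g = 1.786 / 0.78 = 2.28974%.

The labor force grew 2.290%.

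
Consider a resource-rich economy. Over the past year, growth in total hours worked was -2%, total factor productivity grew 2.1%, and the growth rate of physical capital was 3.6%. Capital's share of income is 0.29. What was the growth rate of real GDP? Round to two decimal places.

Labor's share = 1 − 0.29 = 0.71.
Physical capital: 0.29 × 3.6 = 1.044 pp.
Total hours worked: 0.71 × (-2) = -1.42 pp.
Output growth = 2.1 + (-0.376) = 1.724%.

Real GDP growth was 1.72%.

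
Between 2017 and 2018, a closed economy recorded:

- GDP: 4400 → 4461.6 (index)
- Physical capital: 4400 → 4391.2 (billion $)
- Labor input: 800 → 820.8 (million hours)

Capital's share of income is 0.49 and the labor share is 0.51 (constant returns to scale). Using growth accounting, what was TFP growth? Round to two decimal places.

GDP growth = (4461.6 − 4400) / 4400 = 1.4%.
Physical capital growth = (4391.2 − 4400) / 4400 = -0.2%.
Labor input growth = (820.8 − 800) / 800 = 2.6%.
Labor's share = 1 − 0.49 = 0.51.
Physical capital: 0.49 × (-0.2) = -0.098 pp.
Labor input: 0.51 × 2.6 = 1.326 pp.
TFP growth = 1.4 − 1.228 = 0.172%.

0.17%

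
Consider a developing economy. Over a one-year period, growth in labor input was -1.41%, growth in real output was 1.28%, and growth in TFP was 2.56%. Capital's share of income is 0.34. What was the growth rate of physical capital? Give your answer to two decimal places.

-1.03%

Labor's share = 1 − 0.34 = 0.66.
gY = gA + 0.66×(-1.41) + 0.34×g.
0.34×g = 1.28 − 2.56 + 0.9306 = -0.3494.
g = -0.3494 / 0.34 = -1.0276%.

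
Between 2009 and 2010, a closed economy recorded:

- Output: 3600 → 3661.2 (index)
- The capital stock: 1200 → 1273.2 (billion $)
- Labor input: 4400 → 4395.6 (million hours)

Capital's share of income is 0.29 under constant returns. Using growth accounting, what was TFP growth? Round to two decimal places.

0.00%

Output growth = (3661.2 − 3600) / 3600 = 1.7%.
The capital stock growth = (1273.2 − 1200) / 1200 = 6.1%.
Labor input growth = (4395.6 − 4400) / 4400 = -0.1%.
Labor's share = 1 − 0.29 = 0.71.
The capital stock: 0.29 × 6.1 = 1.769 pp.
Labor input: 0.71 × (-0.1) = -0.071 pp.
TFP growth = 1.7 − 1.698 = 0.002%.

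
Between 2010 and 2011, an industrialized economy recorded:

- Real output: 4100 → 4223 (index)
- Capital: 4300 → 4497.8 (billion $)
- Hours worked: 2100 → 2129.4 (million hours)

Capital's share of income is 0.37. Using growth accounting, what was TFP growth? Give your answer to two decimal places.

Real output growth = (4223 − 4100) / 4100 = 3%.
Capital growth = (4497.8 − 4300) / 4300 = 4.6%.
Hours worked growth = (2129.4 − 2100) / 2100 = 1.4%.
Labor's share = 1 − 0.37 = 0.63.
Capital: 0.37 × 4.6 = 1.702 pp.
Hours worked: 0.63 × 1.4 = 0.882 pp.
TFP growth = 3 − 2.584 = 0.416%.

0.42%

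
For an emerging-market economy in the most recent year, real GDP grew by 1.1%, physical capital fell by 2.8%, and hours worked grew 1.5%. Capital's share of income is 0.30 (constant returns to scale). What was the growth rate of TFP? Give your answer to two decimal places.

0.89%

Labor's share = 1 − 0.3 = 0.7.
Physical capital: 0.3 × (-2.8) = -0.84 pp.
Hours worked: 0.7 × 1.5 = 1.05 pp.
TFP growth = 1.1 − 0.21 = 0.89%.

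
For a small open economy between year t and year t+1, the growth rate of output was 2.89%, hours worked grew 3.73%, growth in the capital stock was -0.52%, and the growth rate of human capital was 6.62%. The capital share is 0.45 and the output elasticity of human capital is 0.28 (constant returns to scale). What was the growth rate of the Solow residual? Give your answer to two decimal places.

Labor's share = 1 − 0.45 − 0.28 = 0.27.
The capital stock: 0.45 × (-0.52) = -0.234 pp.
Human capital: 0.28 × 6.62 = 1.8536 pp.
Hours worked: 0.27 × 3.73 = 1.0071 pp.
TFP growth = 2.89 − 2.6267 = 0.2633%.

0.26%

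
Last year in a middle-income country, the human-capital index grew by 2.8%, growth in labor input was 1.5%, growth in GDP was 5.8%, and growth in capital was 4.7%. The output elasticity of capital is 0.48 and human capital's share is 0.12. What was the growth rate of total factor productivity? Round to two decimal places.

Labor's share = 1 − 0.48 − 0.12 = 0.4.
Capital: 0.48 × 4.7 = 2.256 pp.
The human-capital index: 0.12 × 2.8 = 0.336 pp.
Labor input: 0.4 × 1.5 = 0.6 pp.
TFP growth = 5.8 − 3.192 = 2.608%.

2.61%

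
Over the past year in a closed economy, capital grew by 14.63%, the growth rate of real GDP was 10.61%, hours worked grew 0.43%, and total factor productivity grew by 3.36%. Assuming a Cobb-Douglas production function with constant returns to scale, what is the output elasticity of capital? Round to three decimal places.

gY = gA + α·gK + (1−α)·gL, so gY − gA − gL = α(gK − gL).
10.61 − 3.36 − 0.43 = α × (14.63 − 0.43).
6.82 = 14.2 α, so α = 0.48028.

0.480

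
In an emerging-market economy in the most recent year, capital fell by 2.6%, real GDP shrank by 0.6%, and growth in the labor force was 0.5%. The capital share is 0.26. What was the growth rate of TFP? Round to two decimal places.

-0.29%

Labor's share = 1 − 0.26 = 0.74.
Capital: 0.26 × (-2.6) = -0.676 pp.
The labor force: 0.74 × 0.5 = 0.37 pp.
TFP growth = -0.6 + 0.306 = -0.294%.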